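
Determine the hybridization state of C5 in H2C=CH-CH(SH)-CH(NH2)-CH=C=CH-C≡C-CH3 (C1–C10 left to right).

C5 (3 σ bonds, plus one π bond) has steric number 3: sp2.

sp2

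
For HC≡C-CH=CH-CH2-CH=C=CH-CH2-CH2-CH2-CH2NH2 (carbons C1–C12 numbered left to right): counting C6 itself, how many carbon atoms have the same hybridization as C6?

4

C6 is sp2 (one π bond).
C1: sp
C2: sp
C3: sp2 ✓
C4: sp2 ✓
C5: sp3
C6: sp2 ✓
C7: sp
C8: sp2 ✓
C9: sp3
C10: sp3
C11: sp3
C12: sp3
4 carbons are sp2.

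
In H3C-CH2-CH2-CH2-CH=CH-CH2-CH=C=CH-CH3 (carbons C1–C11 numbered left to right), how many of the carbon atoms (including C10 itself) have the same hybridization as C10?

4

C10 is sp2 (one π bond).
C1: sp3
C2: sp3
C3: sp3
C4: sp3
C5: sp2 ✓
C6: sp2 ✓
C7: sp3
C8: sp2 ✓
C9: sp
C10: sp2 ✓
C11: sp3
4 carbons are sp2.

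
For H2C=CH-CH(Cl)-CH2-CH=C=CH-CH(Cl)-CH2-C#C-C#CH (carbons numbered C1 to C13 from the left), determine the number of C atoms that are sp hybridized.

C1: sp2
C2: sp2
C3: sp3
C4: sp3
C5: sp2
C6: sp ✓
C7: sp2
C8: sp3
C9: sp3
C10: sp ✓
C11: sp ✓
C12: sp ✓
C13: sp ✓
C6, C10, C11, C12, C13 → 5 sp carbons.

5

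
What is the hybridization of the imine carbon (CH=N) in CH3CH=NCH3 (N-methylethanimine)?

The imine carbon (CH=N) (3 σ bonds, plus one π bond) has steric number 3: sp2.

sp^2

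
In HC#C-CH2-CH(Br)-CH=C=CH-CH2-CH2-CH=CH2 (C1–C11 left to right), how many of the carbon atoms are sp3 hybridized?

C1: sp
C2: sp
C3: sp3 ✓
C4: sp3 ✓
C5: sp2
C6: sp
C7: sp2
C8: sp3 ✓
C9: sp3 ✓
C10: sp2
C11: sp2
C3, C4, C8, C9 → 4 sp3 carbons.

4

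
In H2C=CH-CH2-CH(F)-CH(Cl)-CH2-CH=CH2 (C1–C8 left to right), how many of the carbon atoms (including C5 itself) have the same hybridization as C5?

4

C5 is sp3 (only σ bonds).
C1: sp2
C2: sp2
C3: sp3 ✓
C4: sp3 ✓
C5: sp3 ✓
C6: sp3 ✓
C7: sp2
C8: sp2
4 carbons are sp3.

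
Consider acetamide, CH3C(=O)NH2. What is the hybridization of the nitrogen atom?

The nitrogen lone pair is delocalised into the carbonyl π system (amide resonance), so N is planar sp2 rather than the sp3 a naive steric count of 4 would suggest.

sp^2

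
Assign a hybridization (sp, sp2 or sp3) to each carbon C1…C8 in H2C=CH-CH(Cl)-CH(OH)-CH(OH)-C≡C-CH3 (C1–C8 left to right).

C1 has 3 σ bonds, plus one π bond: steric number 3 → sp2.
C2: 3 σ bonds, plus one π bond; 3 regions of electron density → sp2.
C3: 4 σ bonds — 4 electron domains, sp3.
C4: 4 σ bonds — 4 electron domains, sp3.
C5 — 4 σ bonds. Steric number 4, so sp3.
C6 (2 σ bonds, plus two π bonds) has steric number 2: sp.
C7 carries 2 σ bonds, plus two π bonds, giving a steric number of 2, so it is sp.
C8 is sp3: 4 σ bonds, 4 electron-density regions.

C1 sp2, C2 sp2, C3 sp3, C4 sp3, C5 sp3, C6 sp, C7 sp, C8 sp3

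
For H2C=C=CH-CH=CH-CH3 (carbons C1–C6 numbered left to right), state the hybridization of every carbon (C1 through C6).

C1 sp2, C2 sp, C3 sp2, C4 sp2, C5 sp2, C6 sp3

C1 — 3 σ bonds, plus one π bond. Steric number 3, so sp2.
C2 (2 σ bonds, plus two π bonds) has steric number 2: sp.
C3: 3 σ bonds, plus one π bond; 3 regions of electron density → sp2.
C4: 3 σ bonds, plus one π bond — 3 electron domains, sp2.
C5 carries 3 σ bonds, plus one π bond, giving a steric number of 3, so it is sp2.
C6 is sp3: 4 σ bonds, 4 electron-density regions.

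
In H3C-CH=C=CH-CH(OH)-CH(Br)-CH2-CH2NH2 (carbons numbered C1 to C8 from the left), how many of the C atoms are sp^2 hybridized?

2

C1: sp3
C2: sp2 ✓
C3: sp
C4: sp2 ✓
C5: sp3
C6: sp3
C7: sp3
C8: sp3
C2, C4 → 2 sp2 carbons.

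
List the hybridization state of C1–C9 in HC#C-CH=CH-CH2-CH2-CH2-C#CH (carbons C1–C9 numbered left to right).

C1 — 2 σ bonds, plus two π bonds. Steric number 2, so sp.
C2 is sp: 2 σ bonds, plus two π bonds, 2 electron-density regions.
C3 carries 3 σ bonds, plus one π bond, giving a steric number of 3, so it is sp2.
C4 (3 σ bonds, plus one π bond) has steric number 3: sp2.
C5 (4 σ bonds) has steric number 4: sp3.
C6 is sp3: 4 σ bonds, 4 electron-density regions.
C7 carries 4 σ bonds, giving a steric number of 4, so it is sp3.
C8: 2 σ bonds, plus two π bonds — 2 electron domains, sp.
C9 is sp: 2 σ bonds, plus two π bonds, 2 electron-density regions.

C1 sp, C2 sp, C3 sp2, C4 sp2, C5 sp3, C6 sp3, C7 sp3, C8 sp, C9 sp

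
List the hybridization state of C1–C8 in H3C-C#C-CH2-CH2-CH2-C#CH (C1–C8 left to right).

C1 — 4 σ bonds. Steric number 4, so sp3.
C2 has 2 σ bonds, plus two π bonds: steric number 2 → sp.
C3 is sp: 2 σ bonds, plus two π bonds, 2 electron-density regions.
C4: 4 σ bonds — 4 electron domains, sp3.
C5 has 4 σ bonds: steric number 4 → sp3.
C6 — 4 σ bonds. Steric number 4, so sp3.
C7: 2 σ bonds, plus two π bonds; 2 regions of electron density → sp.
C8: 2 σ bonds, plus two π bonds — 2 electron domains, sp.

C1 sp3, C2 sp, C3 sp, C4 sp3, C5 sp3, C6 sp3, C7 sp, C8 sp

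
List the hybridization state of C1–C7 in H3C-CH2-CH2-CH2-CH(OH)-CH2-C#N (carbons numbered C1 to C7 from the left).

C1 is sp3: 4 σ bonds, 4 electron-density regions.
C2 (4 σ bonds) has steric number 4: sp3.
C3 (4 σ bonds) has steric number 4: sp3.
C4: 4 σ bonds; 4 regions of electron density → sp3.
C5 is sp3: 4 σ bonds, 4 electron-density regions.
C6 has 4 σ bonds: steric number 4 → sp3.
C7: 2 σ bonds, plus two π bonds — 2 electron domains, sp.

C1 sp3, C2 sp3, C3 sp3, C4 sp3, C5 sp3, C6 sp3, C7 sp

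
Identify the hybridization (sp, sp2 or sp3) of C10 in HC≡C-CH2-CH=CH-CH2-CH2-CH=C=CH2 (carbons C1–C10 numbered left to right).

C10 has 3 σ bonds, plus one π bond: steric number 3 → sp2.

sp^2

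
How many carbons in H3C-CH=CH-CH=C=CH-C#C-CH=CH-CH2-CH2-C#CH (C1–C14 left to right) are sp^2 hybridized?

6

C1: sp3
C2: sp2 ✓
C3: sp2 ✓
C4: sp2 ✓
C5: sp
C6: sp2 ✓
C7: sp
C8: sp
C9: sp2 ✓
C10: sp2 ✓
C11: sp3
C12: sp3
C13: sp
C14: sp
C2, C3, C4, C6, C9, C10 → 6 sp2 carbons.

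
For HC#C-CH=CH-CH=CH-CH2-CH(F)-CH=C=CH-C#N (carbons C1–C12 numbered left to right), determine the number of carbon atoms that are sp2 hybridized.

6

C1: sp
C2: sp
C3: sp2 ✓
C4: sp2 ✓
C5: sp2 ✓
C6: sp2 ✓
C7: sp3
C8: sp3
C9: sp2 ✓
C10: sp
C11: sp2 ✓
C12: sp
C3, C4, C5, C6, C9, C11 → 6 sp2 carbons.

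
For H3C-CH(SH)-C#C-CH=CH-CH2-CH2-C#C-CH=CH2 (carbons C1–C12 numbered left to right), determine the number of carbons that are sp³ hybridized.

C1: sp3 ✓
C2: sp3 ✓
C3: sp
C4: sp
C5: sp2
C6: sp2
C7: sp3 ✓
C8: sp3 ✓
C9: sp
C10: sp
C11: sp2
C12: sp2
C1, C2, C7, C8 → 4 sp3 carbons.

4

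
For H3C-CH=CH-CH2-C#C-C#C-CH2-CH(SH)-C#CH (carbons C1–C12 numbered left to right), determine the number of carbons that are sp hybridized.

C1: sp3
C2: sp2
C3: sp2
C4: sp3
C5: sp ✓
C6: sp ✓
C7: sp ✓
C8: sp ✓
C9: sp3
C10: sp3
C11: sp ✓
C12: sp ✓
C5, C6, C7, C8, C11, C12 → 6 sp carbons.

6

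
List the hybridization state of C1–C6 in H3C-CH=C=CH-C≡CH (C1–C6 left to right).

C1 sp3, C2 sp2, C3 sp, C4 sp2, C5 sp, C6 sp

C1 has 4 σ bonds: steric number 4 → sp3.
C2: 3 σ bonds, plus one π bond; 3 regions of electron density → sp2.
C3: 2 σ bonds, plus two π bonds — 2 electron domains, sp.
C4: 3 σ bonds, plus one π bond — 3 electron domains, sp2.
C5: 2 σ bonds, plus two π bonds — 2 electron domains, sp.
C6: 2 σ bonds, plus two π bonds — 2 electron domains, sp.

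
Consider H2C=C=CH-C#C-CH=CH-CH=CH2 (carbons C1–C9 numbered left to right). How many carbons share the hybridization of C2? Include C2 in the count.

C2 is sp (two π bonds).
C1: sp2
C2: sp ✓
C3: sp2
C4: sp ✓
C5: sp ✓
C6: sp2
C7: sp2
C8: sp2
C9: sp2
3 carbons are sp.

3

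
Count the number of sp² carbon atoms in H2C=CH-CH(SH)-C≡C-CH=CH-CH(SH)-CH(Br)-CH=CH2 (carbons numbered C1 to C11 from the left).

6

C1: sp2 ✓
C2: sp2 ✓
C3: sp3
C4: sp
C5: sp
C6: sp2 ✓
C7: sp2 ✓
C8: sp3
C9: sp3
C10: sp2 ✓
C11: sp2 ✓
C1, C2, C6, C7, C10, C11 → 6 sp2 carbons.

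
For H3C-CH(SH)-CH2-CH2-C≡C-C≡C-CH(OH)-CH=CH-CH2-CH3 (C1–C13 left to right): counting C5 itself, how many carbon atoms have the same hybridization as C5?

C5 is sp (two π bonds).
C1: sp3
C2: sp3
C3: sp3
C4: sp3
C5: sp ✓
C6: sp ✓
C7: sp ✓
C8: sp ✓
C9: sp3
C10: sp2
C11: sp2
C12: sp3
C13: sp3
4 carbons are sp.

4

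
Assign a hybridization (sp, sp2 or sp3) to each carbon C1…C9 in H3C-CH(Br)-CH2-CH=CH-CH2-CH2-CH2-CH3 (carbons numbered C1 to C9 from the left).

C1 sp3, C2 sp3, C3 sp3, C4 sp2, C5 sp2, C6 sp3, C7 sp3, C8 sp3, C9 sp3

C1: 4 σ bonds — 4 electron domains, sp3.
C2 (4 σ bonds) has steric number 4: sp3.
C3: 4 σ bonds — 4 electron domains, sp3.
C4: 3 σ bonds, plus one π bond; 3 regions of electron density → sp2.
C5 carries 3 σ bonds, plus one π bond, giving a steric number of 3, so it is sp2.
C6 is sp3: 4 σ bonds, 4 electron-density regions.
C7 is sp3: 4 σ bonds, 4 electron-density regions.
C8: 4 σ bonds — 4 electron domains, sp3.
C9 (4 σ bonds) has steric number 4: sp3.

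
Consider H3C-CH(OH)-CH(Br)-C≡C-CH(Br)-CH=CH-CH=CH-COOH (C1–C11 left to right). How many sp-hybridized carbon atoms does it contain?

2

C1: sp3
C2: sp3
C3: sp3
C4: sp ✓
C5: sp ✓
C6: sp3
C7: sp2
C8: sp2
C9: sp2
C10: sp2
C11: sp2
C4, C5 → 2 sp carbons.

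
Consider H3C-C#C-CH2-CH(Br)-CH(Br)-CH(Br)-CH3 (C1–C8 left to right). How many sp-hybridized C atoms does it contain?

2

C1: sp3
C2: sp ✓
C3: sp ✓
C4: sp3
C5: sp3
C6: sp3
C7: sp3
C8: sp3
C2, C3 → 2 sp carbons.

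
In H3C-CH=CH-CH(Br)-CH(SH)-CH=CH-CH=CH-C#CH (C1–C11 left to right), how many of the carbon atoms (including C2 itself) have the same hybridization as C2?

6

C2 is sp2 (one π bond).
C1: sp3
C2: sp2 ✓
C3: sp2 ✓
C4: sp3
C5: sp3
C6: sp2 ✓
C7: sp2 ✓
C8: sp2 ✓
C9: sp2 ✓
C10: sp
C11: sp
6 carbons are sp2.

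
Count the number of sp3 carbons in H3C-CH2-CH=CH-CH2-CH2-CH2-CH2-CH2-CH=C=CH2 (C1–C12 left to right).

7

C1: sp3 ✓
C2: sp3 ✓
C3: sp2
C4: sp2
C5: sp3 ✓
C6: sp3 ✓
C7: sp3 ✓
C8: sp3 ✓
C9: sp3 ✓
C10: sp2
C11: sp
C12: sp2
C1, C2, C5, C6, C7, C8, C9 → 7 sp3 carbons.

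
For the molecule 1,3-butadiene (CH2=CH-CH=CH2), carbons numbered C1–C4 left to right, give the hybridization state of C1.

C1 — 3 σ bonds, plus one π bond. Steric number 3, so sp2.

sp^2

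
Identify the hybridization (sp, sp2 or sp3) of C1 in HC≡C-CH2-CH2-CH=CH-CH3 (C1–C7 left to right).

C1: 2 σ bonds, plus two π bonds — 2 electron domains, sp.

sp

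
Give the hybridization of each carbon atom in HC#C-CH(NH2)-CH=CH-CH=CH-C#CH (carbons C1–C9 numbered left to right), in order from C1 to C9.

C1 (2 σ bonds, plus two π bonds) has steric number 2: sp.
C2 carries 2 σ bonds, plus two π bonds, giving a steric number of 2, so it is sp.
C3 (4 σ bonds) has steric number 4: sp3.
C4 is sp2: 3 σ bonds, plus one π bond, 3 electron-density regions.
C5: 3 σ bonds, plus one π bond; 3 regions of electron density → sp2.
C6 has 3 σ bonds, plus one π bond: steric number 3 → sp2.
C7 — 3 σ bonds, plus one π bond. Steric number 3, so sp2.
C8 has 2 σ bonds, plus two π bonds: steric number 2 → sp.
C9 has 2 σ bonds, plus two π bonds: steric number 2 → sp.

C1 sp, C2 sp, C3 sp3, C4 sp2, C5 sp2, C6 sp2, C7 sp2, C8 sp, C9 sp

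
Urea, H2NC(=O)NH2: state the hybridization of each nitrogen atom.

sp2

Both N lone pairs are conjugated with the C=O; planar sp2.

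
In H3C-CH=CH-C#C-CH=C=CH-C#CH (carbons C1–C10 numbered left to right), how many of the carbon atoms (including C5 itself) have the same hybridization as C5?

5

C5 is sp (two π bonds).
C1: sp3
C2: sp2
C3: sp2
C4: sp ✓
C5: sp ✓
C6: sp2
C7: sp ✓
C8: sp2
C9: sp ✓
C10: sp ✓
5 carbons are sp.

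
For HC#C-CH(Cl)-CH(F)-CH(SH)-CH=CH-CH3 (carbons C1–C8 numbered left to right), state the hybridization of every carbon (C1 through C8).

C1 carries 2 σ bonds, plus two π bonds, giving a steric number of 2, so it is sp.
C2: 2 σ bonds, plus two π bonds; 2 regions of electron density → sp.
C3 — 4 σ bonds. Steric number 4, so sp3.
C4 carries 4 σ bonds, giving a steric number of 4, so it is sp3.
C5: 4 σ bonds; 4 regions of electron density → sp3.
C6: 3 σ bonds, plus one π bond — 3 electron domains, sp2.
C7: 3 σ bonds, plus one π bond — 3 electron domains, sp2.
C8 (4 σ bonds) has steric number 4: sp3.

C1 sp, C2 sp, C3 sp3, C4 sp3, C5 sp3, C6 sp2, C7 sp2, C8 sp3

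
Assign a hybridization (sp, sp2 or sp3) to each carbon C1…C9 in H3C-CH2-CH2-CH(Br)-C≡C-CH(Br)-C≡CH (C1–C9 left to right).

C1 sp3, C2 sp3, C3 sp3, C4 sp3, C5 sp, C6 sp, C7 sp3, C8 sp, C9 sp

C1 (4 σ bonds) has steric number 4: sp3.
C2 (4 σ bonds) has steric number 4: sp3.
C3 carries 4 σ bonds, giving a steric number of 4, so it is sp3.
C4 is sp3: 4 σ bonds, 4 electron-density regions.
C5 (2 σ bonds, plus two π bonds) has steric number 2: sp.
C6: 2 σ bonds, plus two π bonds; 2 regions of electron density → sp.
C7: 4 σ bonds — 4 electron domains, sp3.
C8 is sp: 2 σ bonds, plus two π bonds, 2 electron-density regions.
C9: 2 σ bonds, plus two π bonds; 2 regions of electron density → sp.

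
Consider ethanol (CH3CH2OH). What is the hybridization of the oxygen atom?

The oxygen atom — 2 σ bonds and 2 lone pairs. Steric number 4, so sp3.

sp^3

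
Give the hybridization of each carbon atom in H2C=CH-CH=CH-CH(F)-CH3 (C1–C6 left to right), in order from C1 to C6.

C1 — 3 σ bonds, plus one π bond. Steric number 3, so sp2.
C2 (3 σ bonds, plus one π bond) has steric number 3: sp2.
C3: 3 σ bonds, plus one π bond — 3 electron domains, sp2.
C4 is sp2: 3 σ bonds, plus one π bond, 3 electron-density regions.
C5 has 4 σ bonds: steric number 4 → sp3.
C6 has 4 σ bonds: steric number 4 → sp3.

C1 sp2, C2 sp2, C3 sp2, C4 sp2, C5 sp3, C6 sp3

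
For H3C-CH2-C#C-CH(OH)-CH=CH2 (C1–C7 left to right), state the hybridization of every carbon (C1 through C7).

C1: 4 σ bonds — 4 electron domains, sp3.
C2 has 4 σ bonds: steric number 4 → sp3.
C3 — 2 σ bonds, plus two π bonds. Steric number 2, so sp.
C4 has 2 σ bonds, plus two π bonds: steric number 2 → sp.
C5 has 4 σ bonds: steric number 4 → sp3.
C6 has 3 σ bonds, plus one π bond: steric number 3 → sp2.
C7 carries 3 σ bonds, plus one π bond, giving a steric number of 3, so it is sp2.

C1 sp3, C2 sp3, C3 sp, C4 sp, C5 sp3, C6 sp2, C7 sp2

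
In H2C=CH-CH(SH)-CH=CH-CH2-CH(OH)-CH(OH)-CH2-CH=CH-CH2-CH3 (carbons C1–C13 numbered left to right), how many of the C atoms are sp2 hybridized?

C1: sp2 ✓
C2: sp2 ✓
C3: sp3
C4: sp2 ✓
C5: sp2 ✓
C6: sp3
C7: sp3
C8: sp3
C9: sp3
C10: sp2 ✓
C11: sp2 ✓
C12: sp3
C13: sp3
C1, C2, C4, C5, C10, C11 → 6 sp2 carbons.

6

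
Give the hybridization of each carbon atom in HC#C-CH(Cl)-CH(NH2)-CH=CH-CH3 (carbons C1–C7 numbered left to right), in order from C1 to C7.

C1 sp, C2 sp, C3 sp3, C4 sp3, C5 sp2, C6 sp2, C7 sp3

C1: 2 σ bonds, plus two π bonds; 2 regions of electron density → sp.
C2: 2 σ bonds, plus two π bonds; 2 regions of electron density → sp.
C3 has 4 σ bonds: steric number 4 → sp3.
C4 is sp3: 4 σ bonds, 4 electron-density regions.
C5 (3 σ bonds, plus one π bond) has steric number 3: sp2.
C6 — 3 σ bonds, plus one π bond. Steric number 3, so sp2.
C7: 4 σ bonds; 4 regions of electron density → sp3.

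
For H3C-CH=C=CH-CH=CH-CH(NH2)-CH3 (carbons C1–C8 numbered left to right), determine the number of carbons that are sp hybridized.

C1: sp3
C2: sp2
C3: sp ✓
C4: sp2
C5: sp2
C6: sp2
C7: sp3
C8: sp3
C3 → 1 sp carbon.

1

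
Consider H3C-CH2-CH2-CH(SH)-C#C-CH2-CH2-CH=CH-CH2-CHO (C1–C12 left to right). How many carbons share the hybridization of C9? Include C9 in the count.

C9 is sp2 (one π bond).
C1: sp3
C2: sp3
C3: sp3
C4: sp3
C5: sp
C6: sp
C7: sp3
C8: sp3
C9: sp2 ✓
C10: sp2 ✓
C11: sp3
C12: sp2 ✓
3 carbons are sp2.

3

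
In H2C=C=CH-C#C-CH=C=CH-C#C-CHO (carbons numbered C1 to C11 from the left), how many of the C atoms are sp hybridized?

C1: sp2
C2: sp ✓
C3: sp2
C4: sp ✓
C5: sp ✓
C6: sp2
C7: sp ✓
C8: sp2
C9: sp ✓
C10: sp ✓
C11: sp2
C2, C4, C5, C7, C9, C10 → 6 sp carbons.

6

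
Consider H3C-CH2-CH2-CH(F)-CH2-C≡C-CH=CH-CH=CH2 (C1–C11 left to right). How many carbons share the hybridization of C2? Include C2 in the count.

C2 is sp3 (only σ bonds).
C1: sp3 ✓
C2: sp3 ✓
C3: sp3 ✓
C4: sp3 ✓
C5: sp3 ✓
C6: sp
C7: sp
C8: sp2
C9: sp2
C10: sp2
C11: sp2
5 carbons are sp3.

5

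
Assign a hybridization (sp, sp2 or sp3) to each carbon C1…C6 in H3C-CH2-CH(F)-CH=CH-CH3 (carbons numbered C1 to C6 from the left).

C1 sp3, C2 sp3, C3 sp3, C4 sp2, C5 sp2, C6 sp3

C1 carries 4 σ bonds, giving a steric number of 4, so it is sp3.
C2 has 4 σ bonds: steric number 4 → sp3.
C3 carries 4 σ bonds, giving a steric number of 4, so it is sp3.
C4 is sp2: 3 σ bonds, plus one π bond, 3 electron-density regions.
C5: 3 σ bonds, plus one π bond; 3 regions of electron density → sp2.
C6: 4 σ bonds; 4 regions of electron density → sp3.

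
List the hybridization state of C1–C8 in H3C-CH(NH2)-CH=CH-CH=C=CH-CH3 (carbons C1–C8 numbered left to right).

C1 sp3, C2 sp3, C3 sp2, C4 sp2, C5 sp2, C6 sp, C7 sp2, C8 sp3

C1 is sp3: 4 σ bonds, 4 electron-density regions.
C2 — 4 σ bonds. Steric number 4, so sp3.
C3 carries 3 σ bonds, plus one π bond, giving a steric number of 3, so it is sp2.
C4 — 3 σ bonds, plus one π bond. Steric number 3, so sp2.
C5: 3 σ bonds, plus one π bond — 3 electron domains, sp2.
C6: 2 σ bonds, plus two π bonds; 2 regions of electron density → sp.
C7 (3 σ bonds, plus one π bond) has steric number 3: sp2.
C8: 4 σ bonds — 4 electron domains, sp3.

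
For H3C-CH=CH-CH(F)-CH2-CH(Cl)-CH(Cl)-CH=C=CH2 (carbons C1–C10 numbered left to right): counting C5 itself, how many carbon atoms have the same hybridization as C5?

5

C5 is sp3 (only σ bonds).
C1: sp3 ✓
C2: sp2
C3: sp2
C4: sp3 ✓
C5: sp3 ✓
C6: sp3 ✓
C7: sp3 ✓
C8: sp2
C9: sp
C10: sp2
5 carbons are sp3.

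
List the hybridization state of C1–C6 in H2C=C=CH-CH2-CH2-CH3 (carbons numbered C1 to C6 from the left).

C1 sp2, C2 sp, C3 sp2, C4 sp3, C5 sp3, C6 sp3

C1 is sp2: 3 σ bonds, plus one π bond, 3 electron-density regions.
C2 carries 2 σ bonds, plus two π bonds, giving a steric number of 2, so it is sp.
C3: 3 σ bonds, plus one π bond; 3 regions of electron density → sp2.
C4 (4 σ bonds) has steric number 4: sp3.
C5 is sp3: 4 σ bonds, 4 electron-density regions.
C6 — 4 σ bonds. Steric number 4, so sp3.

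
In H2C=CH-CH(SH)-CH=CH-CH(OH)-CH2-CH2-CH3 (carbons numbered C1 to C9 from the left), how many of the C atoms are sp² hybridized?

4

C1: sp2 ✓
C2: sp2 ✓
C3: sp3
C4: sp2 ✓
C5: sp2 ✓
C6: sp3
C7: sp3
C8: sp3
C9: sp3
C1, C2, C4, C5 → 4 sp2 carbons.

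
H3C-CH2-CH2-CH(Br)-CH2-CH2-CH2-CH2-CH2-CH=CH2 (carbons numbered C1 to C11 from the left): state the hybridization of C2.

C2 (4 σ bonds) has steric number 4: sp3.

sp³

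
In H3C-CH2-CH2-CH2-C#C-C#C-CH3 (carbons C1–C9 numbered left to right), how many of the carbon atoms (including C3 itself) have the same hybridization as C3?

5

C3 is sp3 (only σ bonds).
C1: sp3 ✓
C2: sp3 ✓
C3: sp3 ✓
C4: sp3 ✓
C5: sp
C6: sp
C7: sp
C8: sp
C9: sp3 ✓
5 carbons are sp3.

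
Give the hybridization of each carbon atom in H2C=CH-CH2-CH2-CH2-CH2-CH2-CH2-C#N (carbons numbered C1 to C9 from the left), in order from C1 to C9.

C1 sp2, C2 sp2, C3 sp3, C4 sp3, C5 sp3, C6 sp3, C7 sp3, C8 sp3, C9 sp

C1 has 3 σ bonds, plus one π bond: steric number 3 → sp2.
C2 has 3 σ bonds, plus one π bond: steric number 3 → sp2.
C3: 4 σ bonds — 4 electron domains, sp3.
C4 is sp3: 4 σ bonds, 4 electron-density regions.
C5 has 4 σ bonds: steric number 4 → sp3.
C6 is sp3: 4 σ bonds, 4 electron-density regions.
C7: 4 σ bonds; 4 regions of electron density → sp3.
C8 has 4 σ bonds: steric number 4 → sp3.
C9 — 2 σ bonds, plus two π bonds. Steric number 2, so sp.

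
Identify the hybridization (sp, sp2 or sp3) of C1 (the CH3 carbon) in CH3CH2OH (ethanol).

sp3

C1 (the CH3 carbon): 4 σ bonds — 4 electron domains, sp3.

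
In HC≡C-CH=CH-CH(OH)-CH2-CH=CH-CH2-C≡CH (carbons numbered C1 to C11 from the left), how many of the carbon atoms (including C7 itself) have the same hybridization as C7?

4

C7 is sp2 (one π bond).
C1: sp
C2: sp
C3: sp2 ✓
C4: sp2 ✓
C5: sp3
C6: sp3
C7: sp2 ✓
C8: sp2 ✓
C9: sp3
C10: sp
C11: sp
4 carbons are sp2.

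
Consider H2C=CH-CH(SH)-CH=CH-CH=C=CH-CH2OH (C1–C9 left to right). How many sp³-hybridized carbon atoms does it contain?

C1: sp2
C2: sp2
C3: sp3 ✓
C4: sp2
C5: sp2
C6: sp2
C7: sp
C8: sp2
C9: sp3 ✓
C3, C9 → 2 sp3 carbons.

2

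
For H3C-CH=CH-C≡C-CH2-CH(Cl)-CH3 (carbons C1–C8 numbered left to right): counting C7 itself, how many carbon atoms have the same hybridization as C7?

C7 is sp3 (only σ bonds).
C1: sp3 ✓
C2: sp2
C3: sp2
C4: sp
C5: sp
C6: sp3 ✓
C7: sp3 ✓
C8: sp3 ✓
4 carbons are sp3.

4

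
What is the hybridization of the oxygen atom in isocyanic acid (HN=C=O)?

The oxygen atom has 1 σ bond and 2 lone pairs, plus one π bond: steric number 3 → sp2.

sp^2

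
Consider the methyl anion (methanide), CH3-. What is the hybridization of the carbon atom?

sp^3

Three σ bonds + one lone pair = steric number 4 → sp3, pyramidal.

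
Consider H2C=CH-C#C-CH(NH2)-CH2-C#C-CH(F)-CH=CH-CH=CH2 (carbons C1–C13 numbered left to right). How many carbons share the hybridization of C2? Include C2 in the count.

6

C2 is sp2 (one π bond).
C1: sp2 ✓
C2: sp2 ✓
C3: sp
C4: sp
C5: sp3
C6: sp3
C7: sp
C8: sp
C9: sp3
C10: sp2 ✓
C11: sp2 ✓
C12: sp2 ✓
C13: sp2 ✓
6 carbons are sp2.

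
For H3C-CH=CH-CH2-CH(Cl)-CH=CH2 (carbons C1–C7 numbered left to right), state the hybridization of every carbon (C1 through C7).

C1 sp3, C2 sp2, C3 sp2, C4 sp3, C5 sp3, C6 sp2, C7 sp2

C1: 4 σ bonds; 4 regions of electron density → sp3.
C2 carries 3 σ bonds, plus one π bond, giving a steric number of 3, so it is sp2.
C3 (3 σ bonds, plus one π bond) has steric number 3: sp2.
C4 — 4 σ bonds. Steric number 4, so sp3.
C5 has 4 σ bonds: steric number 4 → sp3.
C6: 3 σ bonds, plus one π bond; 3 regions of electron density → sp2.
C7 is sp2: 3 σ bonds, plus one π bond, 3 electron-density regions.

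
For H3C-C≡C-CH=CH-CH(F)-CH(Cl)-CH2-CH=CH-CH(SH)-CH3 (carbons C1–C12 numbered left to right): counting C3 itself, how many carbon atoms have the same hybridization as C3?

C3 is sp (two π bonds).
C1: sp3
C2: sp ✓
C3: sp ✓
C4: sp2
C5: sp2
C6: sp3
C7: sp3
C8: sp3
C9: sp2
C10: sp2
C11: sp3
C12: sp3
2 carbons are sp.

2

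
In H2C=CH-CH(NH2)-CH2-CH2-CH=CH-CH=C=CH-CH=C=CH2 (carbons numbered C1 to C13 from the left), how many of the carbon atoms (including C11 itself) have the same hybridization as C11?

8

C11 is sp2 (one π bond).
C1: sp2 ✓
C2: sp2 ✓
C3: sp3
C4: sp3
C5: sp3
C6: sp2 ✓
C7: sp2 ✓
C8: sp2 ✓
C9: sp
C10: sp2 ✓
C11: sp2 ✓
C12: sp
C13: sp2 ✓
8 carbons are sp2.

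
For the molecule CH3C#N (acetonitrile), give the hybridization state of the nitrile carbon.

The nitrile carbon carries 2 σ bonds, plus two π bonds, giving a steric number of 2, so it is sp.

sp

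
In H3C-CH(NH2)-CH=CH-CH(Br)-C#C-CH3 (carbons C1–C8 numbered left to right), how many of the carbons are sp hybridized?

C1: sp3
C2: sp3
C3: sp2
C4: sp2
C5: sp3
C6: sp ✓
C7: sp ✓
C8: sp3
C6, C7 → 2 sp carbons.

2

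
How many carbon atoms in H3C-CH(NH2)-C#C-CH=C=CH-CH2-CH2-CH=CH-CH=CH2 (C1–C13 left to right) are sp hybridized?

C1: sp3
C2: sp3
C3: sp ✓
C4: sp ✓
C5: sp2
C6: sp ✓
C7: sp2
C8: sp3
C9: sp3
C10: sp2
C11: sp2
C12: sp2
C13: sp2
C3, C4, C6 → 3 sp carbons.

3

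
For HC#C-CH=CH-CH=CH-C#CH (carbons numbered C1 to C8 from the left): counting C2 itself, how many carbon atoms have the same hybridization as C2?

4

C2 is sp (two π bonds).
C1: sp ✓
C2: sp ✓
C3: sp2
C4: sp2
C5: sp2
C6: sp2
C7: sp ✓
C8: sp ✓
4 carbons are sp.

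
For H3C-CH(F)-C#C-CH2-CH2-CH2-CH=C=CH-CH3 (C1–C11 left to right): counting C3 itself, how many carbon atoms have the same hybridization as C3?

C3 is sp (two π bonds).
C1: sp3
C2: sp3
C3: sp ✓
C4: sp ✓
C5: sp3
C6: sp3
C7: sp3
C8: sp2
C9: sp ✓
C10: sp2
C11: sp3
3 carbons are sp.

3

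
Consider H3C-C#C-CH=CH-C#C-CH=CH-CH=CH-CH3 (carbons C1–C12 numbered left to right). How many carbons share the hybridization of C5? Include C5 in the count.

6

C5 is sp2 (one π bond).
C1: sp3
C2: sp
C3: sp
C4: sp2 ✓
C5: sp2 ✓
C6: sp
C7: sp
C8: sp2 ✓
C9: sp2 ✓
C10: sp2 ✓
C11: sp2 ✓
C12: sp3
6 carbons are sp2.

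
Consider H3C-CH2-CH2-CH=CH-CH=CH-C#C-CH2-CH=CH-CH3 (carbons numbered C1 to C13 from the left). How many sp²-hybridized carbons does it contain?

C1: sp3
C2: sp3
C3: sp3
C4: sp2 ✓
C5: sp2 ✓
C6: sp2 ✓
C7: sp2 ✓
C8: sp
C9: sp
C10: sp3
C11: sp2 ✓
C12: sp2 ✓
C13: sp3
C4, C5, C6, C7, C11, C12 → 6 sp2 carbons.

6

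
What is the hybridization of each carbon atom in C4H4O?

sp2

Each carbon atom (3 σ bonds, plus one π bond) has steric number 3: sp2.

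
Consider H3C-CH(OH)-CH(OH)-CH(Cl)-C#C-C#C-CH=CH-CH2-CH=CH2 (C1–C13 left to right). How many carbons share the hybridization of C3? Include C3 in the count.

C3 is sp3 (only σ bonds).
C1: sp3 ✓
C2: sp3 ✓
C3: sp3 ✓
C4: sp3 ✓
C5: sp
C6: sp
C7: sp
C8: sp
C9: sp2
C10: sp2
C11: sp3 ✓
C12: sp2
C13: sp2
5 carbons are sp3.

5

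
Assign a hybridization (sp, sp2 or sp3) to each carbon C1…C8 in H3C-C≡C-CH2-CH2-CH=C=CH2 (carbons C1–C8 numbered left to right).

C1: 4 σ bonds — 4 electron domains, sp3.
C2: 2 σ bonds, plus two π bonds — 2 electron domains, sp.
C3 carries 2 σ bonds, plus two π bonds, giving a steric number of 2, so it is sp.
C4 (4 σ bonds) has steric number 4: sp3.
C5 carries 4 σ bonds, giving a steric number of 4, so it is sp3.
C6: 3 σ bonds, plus one π bond — 3 electron domains, sp2.
C7 is sp: 2 σ bonds, plus two π bonds, 2 electron-density regions.
C8 carries 3 σ bonds, plus one π bond, giving a steric number of 3, so it is sp2.

C1 sp3, C2 sp, C3 sp, C4 sp3, C5 sp3, C6 sp2, C7 sp, C8 sp2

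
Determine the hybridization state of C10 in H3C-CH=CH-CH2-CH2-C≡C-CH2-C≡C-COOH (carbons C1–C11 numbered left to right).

C10 carries 2 σ bonds, plus two π bonds, giving a steric number of 2, so it is sp.

sp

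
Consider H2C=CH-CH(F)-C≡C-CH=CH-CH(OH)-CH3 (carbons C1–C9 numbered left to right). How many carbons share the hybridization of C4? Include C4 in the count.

2

C4 is sp (two π bonds).
C1: sp2
C2: sp2
C3: sp3
C4: sp ✓
C5: sp ✓
C6: sp2
C7: sp2
C8: sp3
C9: sp3
2 carbons are sp.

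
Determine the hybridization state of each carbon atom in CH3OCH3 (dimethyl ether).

sp^3

Each carbon atom has 4 σ bonds: steric number 4 → sp3.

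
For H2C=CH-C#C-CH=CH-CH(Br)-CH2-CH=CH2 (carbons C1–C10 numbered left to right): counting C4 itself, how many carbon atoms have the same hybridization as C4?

C4 is sp (two π bonds).
C1: sp2
C2: sp2
C3: sp ✓
C4: sp ✓
C5: sp2
C6: sp2
C7: sp3
C8: sp3
C9: sp2
C10: sp2
2 carbons are sp.

2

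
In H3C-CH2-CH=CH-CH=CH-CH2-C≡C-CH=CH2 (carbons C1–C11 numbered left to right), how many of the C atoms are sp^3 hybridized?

C1: sp3 ✓
C2: sp3 ✓
C3: sp2
C4: sp2
C5: sp2
C6: sp2
C7: sp3 ✓
C8: sp
C9: sp
C10: sp2
C11: sp2
C1, C2, C7 → 3 sp3 carbons.

3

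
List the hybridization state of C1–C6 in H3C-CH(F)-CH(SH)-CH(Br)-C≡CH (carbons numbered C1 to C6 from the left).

C1 sp3, C2 sp3, C3 sp3, C4 sp3, C5 sp, C6 sp

C1 has 4 σ bonds: steric number 4 → sp3.
C2 is sp3: 4 σ bonds, 4 electron-density regions.
C3 (4 σ bonds) has steric number 4: sp3.
C4: 4 σ bonds; 4 regions of electron density → sp3.
C5 — 2 σ bonds, plus two π bonds. Steric number 2, so sp.
C6 has 2 σ bonds, plus two π bonds: steric number 2 → sp.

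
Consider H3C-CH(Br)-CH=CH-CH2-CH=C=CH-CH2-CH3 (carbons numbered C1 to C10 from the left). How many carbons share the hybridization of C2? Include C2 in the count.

5

C2 is sp3 (only σ bonds).
C1: sp3 ✓
C2: sp3 ✓
C3: sp2
C4: sp2
C5: sp3 ✓
C6: sp2
C7: sp
C8: sp2
C9: sp3 ✓
C10: sp3 ✓
5 carbons are sp3.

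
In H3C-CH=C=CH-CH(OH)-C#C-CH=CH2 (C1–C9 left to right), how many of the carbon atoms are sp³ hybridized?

C1: sp3 ✓
C2: sp2
C3: sp
C4: sp2
C5: sp3 ✓
C6: sp
C7: sp
C8: sp2
C9: sp2
C1, C5 → 2 sp3 carbons.

2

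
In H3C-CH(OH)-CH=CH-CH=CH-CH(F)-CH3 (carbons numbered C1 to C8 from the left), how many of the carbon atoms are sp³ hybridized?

4

C1: sp3 ✓
C2: sp3 ✓
C3: sp2
C4: sp2
C5: sp2
C6: sp2
C7: sp3 ✓
C8: sp3 ✓
C1, C2, C7, C8 → 4 sp3 carbons.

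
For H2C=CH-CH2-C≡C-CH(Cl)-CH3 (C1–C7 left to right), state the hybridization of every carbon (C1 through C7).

C1 has 3 σ bonds, plus one π bond: steric number 3 → sp2.
C2 carries 3 σ bonds, plus one π bond, giving a steric number of 3, so it is sp2.
C3 carries 4 σ bonds, giving a steric number of 4, so it is sp3.
C4 — 2 σ bonds, plus two π bonds. Steric number 2, so sp.
C5 — 2 σ bonds, plus two π bonds. Steric number 2, so sp.
C6 has 4 σ bonds: steric number 4 → sp3.
C7: 4 σ bonds — 4 electron domains, sp3.

C1 sp2, C2 sp2, C3 sp3, C4 sp, C5 sp, C6 sp3, C7 sp3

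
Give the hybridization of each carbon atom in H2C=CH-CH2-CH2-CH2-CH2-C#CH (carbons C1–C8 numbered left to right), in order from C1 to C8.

C1 carries 3 σ bonds, plus one π bond, giving a steric number of 3, so it is sp2.
C2 has 3 σ bonds, plus one π bond: steric number 3 → sp2.
C3 (4 σ bonds) has steric number 4: sp3.
C4: 4 σ bonds — 4 electron domains, sp3.
C5 — 4 σ bonds. Steric number 4, so sp3.
C6 is sp3: 4 σ bonds, 4 electron-density regions.
C7 (2 σ bonds, plus two π bonds) has steric number 2: sp.
C8 is sp: 2 σ bonds, plus two π bonds, 2 electron-density regions.

C1 sp2, C2 sp2, C3 sp3, C4 sp3, C5 sp3, C6 sp3, C7 sp, C8 sp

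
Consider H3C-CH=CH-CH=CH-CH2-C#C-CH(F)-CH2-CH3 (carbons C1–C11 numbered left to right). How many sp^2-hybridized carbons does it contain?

4

C1: sp3
C2: sp2 ✓
C3: sp2 ✓
C4: sp2 ✓
C5: sp2 ✓
C6: sp3
C7: sp
C8: sp
C9: sp3
C10: sp3
C11: sp3
C2, C3, C4, C5 → 4 sp2 carbons.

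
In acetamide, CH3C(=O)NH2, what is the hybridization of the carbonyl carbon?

sp²

The carbonyl carbon is sp2: 3 σ bonds, plus one π bond, 3 electron-density regions.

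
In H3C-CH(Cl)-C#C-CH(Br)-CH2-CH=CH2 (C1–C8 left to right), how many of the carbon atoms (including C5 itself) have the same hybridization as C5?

4

C5 is sp3 (only σ bonds).
C1: sp3 ✓
C2: sp3 ✓
C3: sp
C4: sp
C5: sp3 ✓
C6: sp3 ✓
C7: sp2
C8: sp2
4 carbons are sp3.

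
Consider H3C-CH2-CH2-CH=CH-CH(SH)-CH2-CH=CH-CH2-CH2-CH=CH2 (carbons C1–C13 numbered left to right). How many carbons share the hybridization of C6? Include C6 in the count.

C6 is sp3 (only σ bonds).
C1: sp3 ✓
C2: sp3 ✓
C3: sp3 ✓
C4: sp2
C5: sp2
C6: sp3 ✓
C7: sp3 ✓
C8: sp2
C9: sp2
C10: sp3 ✓
C11: sp3 ✓
C12: sp2
C13: sp2
7 carbons are sp3.

7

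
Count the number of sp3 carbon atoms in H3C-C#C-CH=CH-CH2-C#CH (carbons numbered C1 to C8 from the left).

2

C1: sp3 ✓
C2: sp
C3: sp
C4: sp2
C5: sp2
C6: sp3 ✓
C7: sp
C8: sp
C1, C6 → 2 sp3 carbons.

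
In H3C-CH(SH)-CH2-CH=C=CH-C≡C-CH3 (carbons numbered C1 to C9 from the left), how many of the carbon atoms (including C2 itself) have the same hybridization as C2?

4

C2 is sp3 (only σ bonds).
C1: sp3 ✓
C2: sp3 ✓
C3: sp3 ✓
C4: sp2
C5: sp
C6: sp2
C7: sp
C8: sp
C9: sp3 ✓
4 carbons are sp3.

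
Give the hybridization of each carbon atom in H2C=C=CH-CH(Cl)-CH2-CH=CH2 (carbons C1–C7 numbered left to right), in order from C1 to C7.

C1 sp2, C2 sp, C3 sp2, C4 sp3, C5 sp3, C6 sp2, C7 sp2

C1: 3 σ bonds, plus one π bond — 3 electron domains, sp2.
C2 (2 σ bonds, plus two π bonds) has steric number 2: sp.
C3 carries 3 σ bonds, plus one π bond, giving a steric number of 3, so it is sp2.
C4: 4 σ bonds — 4 electron domains, sp3.
C5: 4 σ bonds — 4 electron domains, sp3.
C6: 3 σ bonds, plus one π bond; 3 regions of electron density → sp2.
C7 — 3 σ bonds, plus one π bond. Steric number 3, so sp2.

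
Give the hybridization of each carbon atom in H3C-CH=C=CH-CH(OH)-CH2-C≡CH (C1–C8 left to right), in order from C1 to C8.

C1 carries 4 σ bonds, giving a steric number of 4, so it is sp3.
C2 (3 σ bonds, plus one π bond) has steric number 3: sp2.
C3 is sp: 2 σ bonds, plus two π bonds, 2 electron-density regions.
C4 is sp2: 3 σ bonds, plus one π bond, 3 electron-density regions.
C5 — 4 σ bonds. Steric number 4, so sp3.
C6 — 4 σ bonds. Steric number 4, so sp3.
C7: 2 σ bonds, plus two π bonds; 2 regions of electron density → sp.
C8 has 2 σ bonds, plus two π bonds: steric number 2 → sp.

C1 sp3, C2 sp2, C3 sp, C4 sp2, C5 sp3, C6 sp3, C7 sp, C8 sp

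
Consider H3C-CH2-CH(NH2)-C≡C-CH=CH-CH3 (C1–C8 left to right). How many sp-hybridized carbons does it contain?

2

C1: sp3
C2: sp3
C3: sp3
C4: sp ✓
C5: sp ✓
C6: sp2
C7: sp2
C8: sp3
C4, C5 → 2 sp carbons.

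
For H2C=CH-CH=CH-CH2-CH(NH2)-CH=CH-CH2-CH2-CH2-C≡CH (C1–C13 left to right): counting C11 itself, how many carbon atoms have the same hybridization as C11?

5

C11 is sp3 (only σ bonds).
C1: sp2
C2: sp2
C3: sp2
C4: sp2
C5: sp3 ✓
C6: sp3 ✓
C7: sp2
C8: sp2
C9: sp3 ✓
C10: sp3 ✓
C11: sp3 ✓
C12: sp
C13: sp
5 carbons are sp3.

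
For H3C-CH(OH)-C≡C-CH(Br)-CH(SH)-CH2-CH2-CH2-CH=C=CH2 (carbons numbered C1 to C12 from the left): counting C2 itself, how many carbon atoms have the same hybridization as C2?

C2 is sp3 (only σ bonds).
C1: sp3 ✓
C2: sp3 ✓
C3: sp
C4: sp
C5: sp3 ✓
C6: sp3 ✓
C7: sp3 ✓
C8: sp3 ✓
C9: sp3 ✓
C10: sp2
C11: sp
C12: sp2
7 carbons are sp3.

7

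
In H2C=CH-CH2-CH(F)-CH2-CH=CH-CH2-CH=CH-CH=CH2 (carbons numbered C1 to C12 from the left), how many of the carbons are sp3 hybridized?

4

C1: sp2
C2: sp2
C3: sp3 ✓
C4: sp3 ✓
C5: sp3 ✓
C6: sp2
C7: sp2
C8: sp3 ✓
C9: sp2
C10: sp2
C11: sp2
C12: sp2
C3, C4, C5, C8 → 4 sp3 carbons.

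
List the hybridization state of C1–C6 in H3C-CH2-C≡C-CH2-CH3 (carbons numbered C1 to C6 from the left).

C1 sp3, C2 sp3, C3 sp, C4 sp, C5 sp3, C6 sp3

C1 — 4 σ bonds. Steric number 4, so sp3.
C2 is sp3: 4 σ bonds, 4 electron-density regions.
C3 carries 2 σ bonds, plus two π bonds, giving a steric number of 2, so it is sp.
C4 carries 2 σ bonds, plus two π bonds, giving a steric number of 2, so it is sp.
C5: 4 σ bonds — 4 electron domains, sp3.
C6 — 4 σ bonds. Steric number 4, so sp3.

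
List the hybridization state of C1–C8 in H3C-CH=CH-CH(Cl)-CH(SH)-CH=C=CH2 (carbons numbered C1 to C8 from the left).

C1 sp3, C2 sp2, C3 sp2, C4 sp3, C5 sp3, C6 sp2, C7 sp, C8 sp2

C1: 4 σ bonds; 4 regions of electron density → sp3.
C2 is sp2: 3 σ bonds, plus one π bond, 3 electron-density regions.
C3 is sp2: 3 σ bonds, plus one π bond, 3 electron-density regions.
C4 — 4 σ bonds. Steric number 4, so sp3.
C5 has 4 σ bonds: steric number 4 → sp3.
C6 — 3 σ bonds, plus one π bond. Steric number 3, so sp2.
C7 is sp: 2 σ bonds, plus two π bonds, 2 electron-density regions.
C8 — 3 σ bonds, plus one π bond. Steric number 3, so sp2.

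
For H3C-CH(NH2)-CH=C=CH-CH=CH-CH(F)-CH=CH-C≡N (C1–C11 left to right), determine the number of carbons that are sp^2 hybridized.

C1: sp3
C2: sp3
C3: sp2 ✓
C4: sp
C5: sp2 ✓
C6: sp2 ✓
C7: sp2 ✓
C8: sp3
C9: sp2 ✓
C10: sp2 ✓
C11: sp
C3, C5, C6, C7, C9, C10 → 6 sp2 carbons.

6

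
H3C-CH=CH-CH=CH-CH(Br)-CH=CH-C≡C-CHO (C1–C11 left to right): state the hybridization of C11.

C11 — 3 σ bonds, plus one π bond. Steric number 3, so sp2.

sp²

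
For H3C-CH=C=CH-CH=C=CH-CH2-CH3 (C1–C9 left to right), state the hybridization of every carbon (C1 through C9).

C1 sp3, C2 sp2, C3 sp, C4 sp2, C5 sp2, C6 sp, C7 sp2, C8 sp3, C9 sp3

C1 has 4 σ bonds: steric number 4 → sp3.
C2 has 3 σ bonds, plus one π bond: steric number 3 → sp2.
C3 is sp: 2 σ bonds, plus two π bonds, 2 electron-density regions.
C4 carries 3 σ bonds, plus one π bond, giving a steric number of 3, so it is sp2.
C5 — 3 σ bonds, plus one π bond. Steric number 3, so sp2.
C6 (2 σ bonds, plus two π bonds) has steric number 2: sp.
C7 carries 3 σ bonds, plus one π bond, giving a steric number of 3, so it is sp2.
C8: 4 σ bonds; 4 regions of electron density → sp3.
C9 — 4 σ bonds. Steric number 4, so sp3.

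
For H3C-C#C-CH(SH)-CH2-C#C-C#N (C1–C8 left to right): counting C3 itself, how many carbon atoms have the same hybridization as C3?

C3 is sp (two π bonds).
C1: sp3
C2: sp ✓
C3: sp ✓
C4: sp3
C5: sp3
C6: sp ✓
C7: sp ✓
C8: sp ✓
5 carbons are sp.

5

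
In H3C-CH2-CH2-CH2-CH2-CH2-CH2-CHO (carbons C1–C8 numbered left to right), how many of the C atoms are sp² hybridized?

1

C1: sp3
C2: sp3
C3: sp3
C4: sp3
C5: sp3
C6: sp3
C7: sp3
C8: sp2 ✓
C8 → 1 sp2 carbon.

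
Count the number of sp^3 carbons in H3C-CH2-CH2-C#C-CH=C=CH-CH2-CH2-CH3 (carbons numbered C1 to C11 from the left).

6

C1: sp3 ✓
C2: sp3 ✓
C3: sp3 ✓
C4: sp
C5: sp
C6: sp2
C7: sp
C8: sp2
C9: sp3 ✓
C10: sp3 ✓
C11: sp3 ✓
C1, C2, C3, C9, C10, C11 → 6 sp3 carbons.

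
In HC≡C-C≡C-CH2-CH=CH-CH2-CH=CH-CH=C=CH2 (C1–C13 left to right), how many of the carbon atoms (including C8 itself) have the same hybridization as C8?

2

C8 is sp3 (only σ bonds).
C1: sp
C2: sp
C3: sp
C4: sp
C5: sp3 ✓
C6: sp2
C7: sp2
C8: sp3 ✓
C9: sp2
C10: sp2
C11: sp2
C12: sp
C13: sp2
2 carbons are sp3.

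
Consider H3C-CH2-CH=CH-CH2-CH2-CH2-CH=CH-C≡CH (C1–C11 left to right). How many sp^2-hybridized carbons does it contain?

C1: sp3
C2: sp3
C3: sp2 ✓
C4: sp2 ✓
C5: sp3
C6: sp3
C7: sp3
C8: sp2 ✓
C9: sp2 ✓
C10: sp
C11: sp
C3, C4, C8, C9 → 4 sp2 carbons.

4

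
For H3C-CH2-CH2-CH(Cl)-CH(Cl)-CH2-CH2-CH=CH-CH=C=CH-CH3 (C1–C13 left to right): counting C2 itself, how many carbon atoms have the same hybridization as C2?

C2 is sp3 (only σ bonds).
C1: sp3 ✓
C2: sp3 ✓
C3: sp3 ✓
C4: sp3 ✓
C5: sp3 ✓
C6: sp3 ✓
C7: sp3 ✓
C8: sp2
C9: sp2
C10: sp2
C11: sp
C12: sp2
C13: sp3 ✓
8 carbons are sp3.

8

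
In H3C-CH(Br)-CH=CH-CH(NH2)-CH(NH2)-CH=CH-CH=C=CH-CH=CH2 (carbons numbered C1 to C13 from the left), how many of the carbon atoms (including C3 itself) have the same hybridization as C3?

8

C3 is sp2 (one π bond).
C1: sp3
C2: sp3
C3: sp2 ✓
C4: sp2 ✓
C5: sp3
C6: sp3
C7: sp2 ✓
C8: sp2 ✓
C9: sp2 ✓
C10: sp
C11: sp2 ✓
C12: sp2 ✓
C13: sp2 ✓
8 carbons are sp2.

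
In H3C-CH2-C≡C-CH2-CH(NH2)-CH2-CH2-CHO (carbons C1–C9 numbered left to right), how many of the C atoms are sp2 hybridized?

1

C1: sp3
C2: sp3
C3: sp
C4: sp
C5: sp3
C6: sp3
C7: sp3
C8: sp3
C9: sp2 ✓
C9 → 1 sp2 carbon.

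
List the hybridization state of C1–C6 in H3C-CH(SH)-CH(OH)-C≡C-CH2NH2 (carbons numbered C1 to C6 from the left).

C1 sp3, C2 sp3, C3 sp3, C4 sp, C5 sp, C6 sp3

C1 has 4 σ bonds: steric number 4 → sp3.
C2: 4 σ bonds; 4 regions of electron density → sp3.
C3: 4 σ bonds — 4 electron domains, sp3.
C4 (2 σ bonds, plus two π bonds) has steric number 2: sp.
C5 — 2 σ bonds, plus two π bonds. Steric number 2, so sp.
C6 is sp3: 4 σ bonds, 4 electron-density regions.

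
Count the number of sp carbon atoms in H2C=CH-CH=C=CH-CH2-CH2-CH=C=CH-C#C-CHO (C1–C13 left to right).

C1: sp2
C2: sp2
C3: sp2
C4: sp ✓
C5: sp2
C6: sp3
C7: sp3
C8: sp2
C9: sp ✓
C10: sp2
C11: sp ✓
C12: sp ✓
C13: sp2
C4, C9, C11, C12 → 4 sp carbons.

4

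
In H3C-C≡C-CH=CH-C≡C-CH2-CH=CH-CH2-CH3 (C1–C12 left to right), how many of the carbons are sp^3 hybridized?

C1: sp3 ✓
C2: sp
C3: sp
C4: sp2
C5: sp2
C6: sp
C7: sp
C8: sp3 ✓
C9: sp2
C10: sp2
C11: sp3 ✓
C12: sp3 ✓
C1, C8, C11, C12 → 4 sp3 carbons.

4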